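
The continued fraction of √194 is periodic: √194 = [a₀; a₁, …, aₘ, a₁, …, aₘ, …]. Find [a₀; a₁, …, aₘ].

[13; 1, 12, 1, 26]

a₀ = ⌊√194⌋ = 13.
With m₀=0, d₀=1 and mₖ₊₁ = dₖaₖ − mₖ, dₖ₊₁ = (n − mₖ₊₁²)/dₖ, aₖ₊₁ = ⌊(a₀+mₖ₊₁)/dₖ₊₁⌋:
  k=1: m=13, d=25, a=1
  k=2: m=12, d=2, a=12
  k=3: m=12, d=25, a=1
  k=4: m=13, d=1, a=26
d=1 and a=2a₀=26 at k=4, so the next step gives (m, d) = (13, 25) again — its k=1 value — and the period has length 4.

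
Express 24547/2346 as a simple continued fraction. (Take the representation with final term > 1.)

[10; 2, 6, 3, 7, 1, 6]

24547 = 10×2346 + 1087
2346 = 2×1087 + 172
1087 = 6×172 + 55
172 = 3×55 + 7
55 = 7×7 + 6
7 = 1×6 + 1
6 = 6×1 + 0  (stop)
So 24547/2346 = [10; 2, 6, 3, 7, 1, 6].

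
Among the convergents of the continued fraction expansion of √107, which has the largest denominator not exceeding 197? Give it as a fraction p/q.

√107 = [10; 2, 1, 9, 1, 2, 20, …] (period length 6).
Convergents:
  p_0/q_0 = 10/1
  p_1/q_1 = 21/2
  p_2/q_2 = 31/3
  p_3/q_3 = 300/29
  p_4/q_4 = 331/32
  p_5/q_5 = 962/93
  p_6/q_6 = 19571/1892
q_5 = 93 ≤ 197 < 1892 = q_6, so the answer is 962/93.

962/93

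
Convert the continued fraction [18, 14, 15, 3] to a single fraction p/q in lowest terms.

Using pₖ = aₖpₖ₋₁ + pₖ₋₂ and qₖ = aₖqₖ₋₁ + qₖ₋₂:
  k=0: a=18, p=18, q=1
  k=1: a=14, p=253, q=14
  k=2: a=15, p=3813, q=211
  k=3: a=3, p=11692, q=647

11692/647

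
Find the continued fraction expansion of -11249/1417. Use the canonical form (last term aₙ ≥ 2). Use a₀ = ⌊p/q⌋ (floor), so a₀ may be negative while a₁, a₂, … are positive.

-11249 = -8×1417 + 87
1417 = 16×87 + 25
87 = 3×25 + 12
25 = 2×12 + 1
12 = 12×1 + 0  (stop)
So -11249/1417 = [-8; 16, 3, 2, 12].

[-8; 16, 3, 2, 12]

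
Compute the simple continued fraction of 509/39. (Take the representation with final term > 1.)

[13; 19, 2]

509 = 13·39 + 2
39 = 19·2 + 1
2 = 2·1 + 0  (stop)
So 509/39 = [13; 19, 2].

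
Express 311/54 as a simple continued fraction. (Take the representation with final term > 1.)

311 = 5·54 + 41
54 = 1·41 + 13
41 = 3·13 + 2
13 = 6·2 + 1
2 = 2·1 + 0  (stop)
So 311/54 = [5; 1, 3, 6, 2].

[5; 1, 3, 6, 2]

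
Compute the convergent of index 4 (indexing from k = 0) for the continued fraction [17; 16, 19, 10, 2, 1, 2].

109830/6437

Using pₖ = aₖpₖ₋₁ + pₖ₋₂, qₖ = aₖqₖ₋₁ + qₖ₋₂ (with p₋₁=1, p₋₂=0, q₋₁=0, q₋₂=1):
  k=0: a=17, p=17, q=1
  k=1: a=16, p=273, q=16
  k=2: a=19, p=5204, q=305
  k=3: a=10, p=52313, q=3066
  k=4: a=2, p=109830, q=6437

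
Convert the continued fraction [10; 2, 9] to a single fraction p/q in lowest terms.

199/19

Fold from the inside: start with 9/1.
  2 + 1/9 = 19/9
  10 + 9/19 = 199/19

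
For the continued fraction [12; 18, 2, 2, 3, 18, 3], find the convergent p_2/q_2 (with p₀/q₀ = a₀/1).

446/37

Using pₖ = aₖpₖ₋₁ + pₖ₋₂, qₖ = aₖqₖ₋₁ + qₖ₋₂ (with p₋₁=1, p₋₂=0, q₋₁=0, q₋₂=1):
  k=0: a=12, p=12, q=1
  k=1: a=18, p=217, q=18
  k=2: a=2, p=446, q=37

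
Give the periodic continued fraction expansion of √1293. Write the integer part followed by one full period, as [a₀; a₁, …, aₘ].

[35; 1, 22, 1, 70]

a₀ = ⌊√1293⌋ = 35.
With m₀=0, d₀=1 and mₖ₊₁ = dₖaₖ − mₖ, dₖ₊₁ = (n − mₖ₊₁²)/dₖ, aₖ₊₁ = ⌊(a₀+mₖ₊₁)/dₖ₊₁⌋:
  k=1: m=35, d=68, a=1
  k=2: m=33, d=3, a=22
  k=3: m=33, d=68, a=1
  k=4: m=35, d=1, a=70
d=1 and a=2a₀=70 at k=4, so the next step gives (m, d) = (35, 68) again — its k=1 value — and the period has length 4.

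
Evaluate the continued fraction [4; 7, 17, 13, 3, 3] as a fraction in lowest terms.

Using pₖ = aₖpₖ₋₁ + pₖ₋₂ and qₖ = aₖqₖ₋₁ + qₖ₋₂:
  k=0: a=4, p=4, q=1
  k=1: a=7, p=29, q=7
  k=2: a=17, p=497, q=120
  k=3: a=13, p=6490, q=1567
  k=4: a=3, p=19967, q=4821
  k=5: a=3, p=66391, q=16030

66391/16030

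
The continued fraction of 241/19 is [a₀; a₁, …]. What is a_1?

1

241 = 12·19 + 13   →  a_0 = 12
19 = 1·13 + 6   →  a_1 = 1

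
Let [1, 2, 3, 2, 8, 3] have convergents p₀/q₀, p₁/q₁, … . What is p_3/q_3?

Using pₖ = aₖpₖ₋₁ + pₖ₋₂, qₖ = aₖqₖ₋₁ + qₖ₋₂ (with p₋₁=1, p₋₂=0, q₋₁=0, q₋₂=1):
  k=0: a=1, p=1, q=1
  k=1: a=2, p=3, q=2
  k=2: a=3, p=10, q=7
  k=3: a=2, p=23, q=16

23/16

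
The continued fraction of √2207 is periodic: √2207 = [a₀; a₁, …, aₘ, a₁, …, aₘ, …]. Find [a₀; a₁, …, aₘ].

[46; 1, 45, 1, 92]

a₀ = ⌊√2207⌋ = 46.
With m₀=0, d₀=1 and mₖ₊₁ = dₖaₖ − mₖ, dₖ₊₁ = (n − mₖ₊₁²)/dₖ, aₖ₊₁ = ⌊(a₀+mₖ₊₁)/dₖ₊₁⌋:
  k=1: m=46, d=91, a=1
  k=2: m=45, d=2, a=45
  k=3: m=45, d=91, a=1
  k=4: m=46, d=1, a=92
d=1 and a=2a₀=92 at k=4, so the next step gives (m, d) = (46, 91) again — its k=1 value — and the period has length 4.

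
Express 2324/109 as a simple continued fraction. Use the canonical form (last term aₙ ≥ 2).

2324 = 21×109 + 35
109 = 3×35 + 4
35 = 8×4 + 3
4 = 1×3 + 1
3 = 3×1 + 0  (stop)
So 2324/109 = [21; 3, 8, 1, 3].

[21; 3, 8, 1, 3]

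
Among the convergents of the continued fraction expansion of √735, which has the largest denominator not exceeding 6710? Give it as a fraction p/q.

119071/4392

√735 = [27; 9, 54, …] (period length 2).
Convergents:
  p_0/q_0 = 27/1
  p_1/q_1 = 244/9
  p_2/q_2 = 13203/487
  p_3/q_3 = 119071/4392
  p_4/q_4 = 6443037/237655
q_3 = 4392 ≤ 6710 < 237655 = q_4, so the answer is 119071/4392.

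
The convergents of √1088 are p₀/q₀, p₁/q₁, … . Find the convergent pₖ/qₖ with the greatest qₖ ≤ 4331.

√1088 = [32; 1, 64, …] (period length 2).
Convergents:
  p_0/q_0 = 32/1
  p_1/q_1 = 33/1
  p_2/q_2 = 2144/65
  p_3/q_3 = 2177/66
  p_4/q_4 = 141472/4289
  p_5/q_5 = 143649/4355
q_4 = 4289 ≤ 4331 < 4355 = q_5, so the answer is 141472/4289.

141472/4289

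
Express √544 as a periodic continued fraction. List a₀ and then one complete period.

a₀ = ⌊√544⌋ = 23.

[23; 3, 11, 3, 46]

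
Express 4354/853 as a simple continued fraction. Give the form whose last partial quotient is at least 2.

[5; 9, 1, 1, 2, 2, 7]

4354 = 5*853 + 89
853 = 9*89 + 52
89 = 1*52 + 37
52 = 1*37 + 15
37 = 2*15 + 7
15 = 2*7 + 1
7 = 7*1 + 0  (stop)
So 4354/853 = [5; 9, 1, 1, 2, 2, 7].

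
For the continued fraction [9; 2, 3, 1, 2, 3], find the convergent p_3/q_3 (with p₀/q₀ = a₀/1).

85/9

Using pₖ = aₖpₖ₋₁ + pₖ₋₂, qₖ = aₖqₖ₋₁ + qₖ₋₂ (with p₋₁=1, p₋₂=0, q₋₁=0, q₋₂=1):
  k=0: a=9, p=9, q=1
  k=1: a=2, p=19, q=2
  k=2: a=3, p=66, q=7
  k=3: a=1, p=85, q=9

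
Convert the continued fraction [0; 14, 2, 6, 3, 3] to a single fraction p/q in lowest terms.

Using pₖ = aₖpₖ₋₁ + pₖ₋₂ and qₖ = aₖqₖ₋₁ + qₖ₋₂:
  k=0: a=0, p=0, q=1
  k=1: a=14, p=1, q=14
  k=2: a=2, p=2, q=29
  k=3: a=6, p=13, q=188
  k=4: a=3, p=41, q=593
  k=5: a=3, p=136, q=1967

136/1967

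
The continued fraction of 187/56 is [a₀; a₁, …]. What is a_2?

187 = 3·56 + 19   →  a_0 = 3
56 = 2·19 + 18   →  a_1 = 2
19 = 1·18 + 1   →  a_2 = 1

1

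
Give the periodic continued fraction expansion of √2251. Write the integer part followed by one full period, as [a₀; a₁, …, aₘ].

[47; 2, 4, 47, 4, 2, 94]

a₀ = ⌊√2251⌋ = 47.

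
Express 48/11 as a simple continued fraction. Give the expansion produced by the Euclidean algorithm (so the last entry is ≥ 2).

[4; 2, 1, 3]

48 = 4*11 + 4
11 = 2*4 + 3
4 = 1*3 + 1
3 = 3*1 + 0  (stop)
So 48/11 = [4; 2, 1, 3].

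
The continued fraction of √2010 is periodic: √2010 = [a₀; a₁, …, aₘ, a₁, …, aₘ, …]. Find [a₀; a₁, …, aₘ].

[44; 1, 4, 1, 88]

a₀ = ⌊√2010⌋ = 44.
With m₀=0, d₀=1 and mₖ₊₁ = dₖaₖ − mₖ, dₖ₊₁ = (n − mₖ₊₁²)/dₖ, aₖ₊₁ = ⌊(a₀+mₖ₊₁)/dₖ₊₁⌋:
  k=1: m=44, d=74, a=1
  k=2: m=30, d=15, a=4
  k=3: m=30, d=74, a=1
  k=4: m=44, d=1, a=88
d=1 and a=2a₀=88 at k=4, so the next step gives (m, d) = (44, 74) again — its k=1 value — and the period has length 4.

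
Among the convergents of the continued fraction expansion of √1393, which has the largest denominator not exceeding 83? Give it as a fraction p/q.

1157/31

√1393 = [37; 3, 10, 3, 74, …] (period length 4).
Convergents:
  p_0/q_0 = 37/1
  p_1/q_1 = 112/3
  p_2/q_2 = 1157/31
  p_3/q_3 = 3583/96
q_2 = 31 ≤ 83 < 96 = q_3, so the answer is 1157/31.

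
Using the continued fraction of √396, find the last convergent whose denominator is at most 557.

7940/399

√396 = [19; 1, 8, 1, 38, …] (period length 4).
Convergents:
  p_0/q_0 = 19/1
  p_1/q_1 = 20/1
  p_2/q_2 = 179/9
  p_3/q_3 = 199/10
  p_4/q_4 = 7741/389
  p_5/q_5 = 7940/399
  p_6/q_6 = 71261/3581
q_5 = 399 ≤ 557 < 3581 = q_6, so the answer is 7940/399.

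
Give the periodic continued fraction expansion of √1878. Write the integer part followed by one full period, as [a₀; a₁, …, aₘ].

[43; 2, 1, 42, 1, 2, 86]

a₀ = ⌊√1878⌋ = 43.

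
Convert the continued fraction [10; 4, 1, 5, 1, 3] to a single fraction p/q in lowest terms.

Fold from the inside: start with 3/1.
  1 + 1/3 = 4/3
  5 + 3/4 = 23/4
  1 + 4/23 = 27/23
  4 + 23/27 = 131/27
  10 + 27/131 = 1337/131

1337/131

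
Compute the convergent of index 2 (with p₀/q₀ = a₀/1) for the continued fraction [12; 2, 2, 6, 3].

62/5

Using pₖ = aₖpₖ₋₁ + pₖ₋₂, qₖ = aₖqₖ₋₁ + qₖ₋₂ (with p₋₁=1, p₋₂=0, q₋₁=0, q₋₂=1):
  k=0: a=12, p=12, q=1
  k=1: a=2, p=25, q=2
  k=2: a=2, p=62, q=5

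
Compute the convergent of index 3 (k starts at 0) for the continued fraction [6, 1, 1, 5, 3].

72/11

Using pₖ = aₖpₖ₋₁ + pₖ₋₂, qₖ = aₖqₖ₋₁ + qₖ₋₂ (with p₋₁=1, p₋₂=0, q₋₁=0, q₋₂=1):
  k=0: a=6, p=6, q=1
  k=1: a=1, p=7, q=1
  k=2: a=1, p=13, q=2
  k=3: a=5, p=72, q=11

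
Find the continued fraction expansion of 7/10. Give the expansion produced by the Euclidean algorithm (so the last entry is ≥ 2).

7 = 0·10 + 7
10 = 1·7 + 3
7 = 2·3 + 1
3 = 3·1 + 0  (stop)
So 7/10 = [0; 1, 2, 3].

[0; 1, 2, 3]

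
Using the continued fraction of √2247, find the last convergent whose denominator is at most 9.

√2247 = [47; 2, 2, 15, 2, 2, 94, …] (period length 6).
Convergents:
  p_0/q_0 = 47/1
  p_1/q_1 = 95/2
  p_2/q_2 = 237/5
  p_3/q_3 = 3650/77
q_2 = 5 ≤ 9 < 77 = q_3, so the answer is 237/5.

237/5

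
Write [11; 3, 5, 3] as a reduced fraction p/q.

577/51

Using pₖ = aₖpₖ₋₁ + pₖ₋₂ and qₖ = aₖqₖ₋₁ + qₖ₋₂:
  k=0: a=11, p=11, q=1
  k=1: a=3, p=34, q=3
  k=2: a=5, p=181, q=16
  k=3: a=3, p=577, q=51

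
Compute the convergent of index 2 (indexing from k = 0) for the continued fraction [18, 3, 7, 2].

403/22

Using pₖ = aₖpₖ₋₁ + pₖ₋₂, qₖ = aₖqₖ₋₁ + qₖ₋₂ (with p₋₁=1, p₋₂=0, q₋₁=0, q₋₂=1):
  k=0: a=18, p=18, q=1
  k=1: a=3, p=55, q=3
  k=2: a=7, p=403, q=22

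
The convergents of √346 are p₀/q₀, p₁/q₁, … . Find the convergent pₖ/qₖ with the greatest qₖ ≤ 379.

√346 = [18; 1, 1, 1, 1, 36, …] (period length 5).
Convergents:
  p_0/q_0 = 18/1
  p_1/q_1 = 19/1
  p_2/q_2 = 37/2
  p_3/q_3 = 56/3
  p_4/q_4 = 93/5
  p_5/q_5 = 3404/183
  p_6/q_6 = 3497/188
  p_7/q_7 = 6901/371
  p_8/q_8 = 10398/559
q_7 = 371 ≤ 379 < 559 = q_8, so the answer is 6901/371.

6901/371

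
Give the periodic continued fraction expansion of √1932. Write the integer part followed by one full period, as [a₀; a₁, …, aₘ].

[43; 1, 20, 1, 86]

a₀ = ⌊√1932⌋ = 43.
With m₀=0, d₀=1 and mₖ₊₁ = dₖaₖ − mₖ, dₖ₊₁ = (n − mₖ₊₁²)/dₖ, aₖ₊₁ = ⌊(a₀+mₖ₊₁)/dₖ₊₁⌋:
  k=1: m=43, d=83, a=1
  k=2: m=40, d=4, a=20
  k=3: m=40, d=83, a=1
  k=4: m=43, d=1, a=86
d=1 and a=2a₀=86 at k=4, so the next step gives (m, d) = (43, 83) again — its k=1 value — and the period has length 4.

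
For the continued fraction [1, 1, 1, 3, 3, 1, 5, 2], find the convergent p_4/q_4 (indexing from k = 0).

36/23

Using pₖ = aₖpₖ₋₁ + pₖ₋₂, qₖ = aₖqₖ₋₁ + qₖ₋₂ (with p₋₁=1, p₋₂=0, q₋₁=0, q₋₂=1):
  k=0: a=1, p=1, q=1
  k=1: a=1, p=2, q=1
  k=2: a=1, p=3, q=2
  k=3: a=3, p=11, q=7
  k=4: a=3, p=36, q=23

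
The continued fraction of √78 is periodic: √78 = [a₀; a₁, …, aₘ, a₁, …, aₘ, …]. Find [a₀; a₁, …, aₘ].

a₀ = ⌊√78⌋ = 8.
With m₀=0, d₀=1 and mₖ₊₁ = dₖaₖ − mₖ, dₖ₊₁ = (n − mₖ₊₁²)/dₖ, aₖ₊₁ = ⌊(a₀+mₖ₊₁)/dₖ₊₁⌋:
  k=1: m=8, d=14, a=1
  k=2: m=6, d=3, a=4
  k=3: m=6, d=14, a=1
  k=4: m=8, d=1, a=16
d=1 and a=2a₀=16 at k=4, so the next step gives (m, d) = (8, 14) again — its k=1 value — and the period has length 4.

[8; 1, 4, 1, 16]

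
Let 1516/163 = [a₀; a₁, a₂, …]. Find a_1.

3

1516 = 9·163 + 49   →  a_0 = 9
163 = 3·49 + 16   →  a_1 = 3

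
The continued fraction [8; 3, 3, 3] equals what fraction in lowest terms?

Using pₖ = aₖpₖ₋₁ + pₖ₋₂ and qₖ = aₖqₖ₋₁ + qₖ₋₂:
  k=0: a=8, p=8, q=1
  k=1: a=3, p=25, q=3
  k=2: a=3, p=83, q=10
  k=3: a=3, p=274, q=33

274/33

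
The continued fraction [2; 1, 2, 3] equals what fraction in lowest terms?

27/10

Fold from the inside: start with 3/1.
  2 + 1/3 = 7/3
  1 + 3/7 = 10/7
  2 + 7/10 = 27/10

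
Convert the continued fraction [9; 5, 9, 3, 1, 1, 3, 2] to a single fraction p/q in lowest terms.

Fold from the inside: start with 2/1.
  3 + 1/2 = 7/2
  1 + 2/7 = 9/7
  1 + 7/9 = 16/9
  3 + 9/16 = 57/16
  9 + 16/57 = 529/57
  5 + 57/529 = 2702/529
  9 + 529/2702 = 24847/2702

24847/2702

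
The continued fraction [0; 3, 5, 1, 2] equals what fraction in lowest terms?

Fold from the inside: start with 2/1.
  1 + 1/2 = 3/2
  5 + 2/3 = 17/3
  3 + 3/17 = 54/17
  0 + 17/54 = 17/54

17/54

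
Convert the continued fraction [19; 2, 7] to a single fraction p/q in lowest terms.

Using pₖ = aₖpₖ₋₁ + pₖ₋₂ and qₖ = aₖqₖ₋₁ + qₖ₋₂:
  k=0: a=19, p=19, q=1
  k=1: a=2, p=39, q=2
  k=2: a=7, p=292, q=15

292/15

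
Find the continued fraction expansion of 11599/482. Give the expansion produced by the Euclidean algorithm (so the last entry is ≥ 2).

11599 = 24·482 + 31
482 = 15·31 + 17
31 = 1·17 + 14
17 = 1·14 + 3
14 = 4·3 + 2
3 = 1·2 + 1
2 = 2·1 + 0  (stop)
So 11599/482 = [24; 15, 1, 1, 4, 1, 2].

[24; 15, 1, 1, 4, 1, 2]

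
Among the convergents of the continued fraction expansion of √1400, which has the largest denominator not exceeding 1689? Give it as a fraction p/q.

√1400 = [37; 2, 2, 2, 74, …] (period length 4).
Convergents:
  p_0/q_0 = 37/1
  p_1/q_1 = 75/2
  p_2/q_2 = 187/5
  p_3/q_3 = 449/12
  p_4/q_4 = 33413/893
  p_5/q_5 = 67275/1798
q_4 = 893 ≤ 1689 < 1798 = q_5, so the answer is 33413/893.

33413/893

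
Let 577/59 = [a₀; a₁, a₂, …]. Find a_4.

1

577 = 9·59 + 46   →  a_0 = 9
59 = 1·46 + 13   →  a_1 = 1
46 = 3·13 + 7   →  a_2 = 3
13 = 1·7 + 6   →  a_3 = 1
7 = 1·6 + 1   →  a_4 = 1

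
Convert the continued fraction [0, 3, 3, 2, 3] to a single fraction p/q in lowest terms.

24/79

Fold from the inside: start with 3/1.
  2 + 1/3 = 7/3
  3 + 3/7 = 24/7
  3 + 7/24 = 79/24
  0 + 24/79 = 24/79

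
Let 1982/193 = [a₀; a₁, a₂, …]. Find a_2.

1982 = 10·193 + 52   →  a_0 = 10
193 = 3·52 + 37   →  a_1 = 3
52 = 1·37 + 15   →  a_2 = 1

1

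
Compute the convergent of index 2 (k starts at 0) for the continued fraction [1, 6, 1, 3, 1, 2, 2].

Using pₖ = aₖpₖ₋₁ + pₖ₋₂, qₖ = aₖqₖ₋₁ + qₖ₋₂ (with p₋₁=1, p₋₂=0, q₋₁=0, q₋₂=1):
  k=0: a=1, p=1, q=1
  k=1: a=6, p=7, q=6
  k=2: a=1, p=8, q=7

8/7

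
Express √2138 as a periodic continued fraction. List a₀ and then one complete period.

[46; 4, 5, 5, 4, 92]

a₀ = ⌊√2138⌋ = 46.
With m₀=0, d₀=1 and mₖ₊₁ = dₖaₖ − mₖ, dₖ₊₁ = (n − mₖ₊₁²)/dₖ, aₖ₊₁ = ⌊(a₀+mₖ₊₁)/dₖ₊₁⌋:
  k=1: m=46, d=22, a=4
  k=2: m=42, d=17, a=5
  k=3: m=43, d=17, a=5
  k=4: m=42, d=22, a=4
  k=5: m=46, d=1, a=92
d=1 and a=2a₀=92 at k=5, so the next step gives (m, d) = (46, 22) again — its k=1 value — and the period has length 5.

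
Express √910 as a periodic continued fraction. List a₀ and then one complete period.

a₀ = ⌊√910⌋ = 30.
With m₀=0, d₀=1 and mₖ₊₁ = dₖaₖ − mₖ, dₖ₊₁ = (n − mₖ₊₁²)/dₖ, aₖ₊₁ = ⌊(a₀+mₖ₊₁)/dₖ₊₁⌋:
  k=1: m=30, d=10, a=6
  k=2: m=30, d=1, a=60
d=1 and a=2a₀=60 at k=2, so the next step gives (m, d) = (30, 10) again — its k=1 value — and the period has length 2.

[30; 6, 60]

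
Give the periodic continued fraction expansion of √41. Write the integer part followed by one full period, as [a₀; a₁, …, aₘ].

[6; 2, 2, 12]

a₀ = ⌊√41⌋ = 6.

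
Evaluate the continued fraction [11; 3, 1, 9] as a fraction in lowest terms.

Using pₖ = aₖpₖ₋₁ + pₖ₋₂ and qₖ = aₖqₖ₋₁ + qₖ₋₂:
  k=0: a=11, p=11, q=1
  k=1: a=3, p=34, q=3
  k=2: a=1, p=45, q=4
  k=3: a=9, p=439, q=39

439/39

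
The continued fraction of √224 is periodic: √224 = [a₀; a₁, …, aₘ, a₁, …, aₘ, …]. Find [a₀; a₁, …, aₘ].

[14; 1, 28]

a₀ = ⌊√224⌋ = 14.
With m₀=0, d₀=1 and mₖ₊₁ = dₖaₖ − mₖ, dₖ₊₁ = (n − mₖ₊₁²)/dₖ, aₖ₊₁ = ⌊(a₀+mₖ₊₁)/dₖ₊₁⌋:
  k=1: m=14, d=28, a=1
  k=2: m=14, d=1, a=28
d=1 and a=2a₀=28 at k=2, so the next step gives (m, d) = (14, 28) again — its k=1 value — and the period has length 2.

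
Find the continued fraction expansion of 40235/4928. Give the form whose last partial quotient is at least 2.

40235 = 8×4928 + 811
4928 = 6×811 + 62
811 = 13×62 + 5
62 = 12×5 + 2
5 = 2×2 + 1
2 = 2×1 + 0  (stop)
So 40235/4928 = [8; 6, 13, 12, 2, 2].

[8; 6, 13, 12, 2, 2]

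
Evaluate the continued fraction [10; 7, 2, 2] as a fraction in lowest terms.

Using pₖ = aₖpₖ₋₁ + pₖ₋₂ and qₖ = aₖqₖ₋₁ + qₖ₋₂:
  k=0: a=10, p=10, q=1
  k=1: a=7, p=71, q=7
  k=2: a=2, p=152, q=15
  k=3: a=2, p=375, q=37

375/37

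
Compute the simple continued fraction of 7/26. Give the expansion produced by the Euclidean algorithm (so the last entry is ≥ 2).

[0; 3, 1, 2, 2]

7 = 0*26 + 7
26 = 3*7 + 5
7 = 1*5 + 2
5 = 2*2 + 1
2 = 2*1 + 0  (stop)
So 7/26 = [0; 3, 1, 2, 2].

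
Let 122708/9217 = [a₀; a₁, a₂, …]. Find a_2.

122708 = 13·9217 + 2887   →  a_0 = 13
9217 = 3·2887 + 556   →  a_1 = 3
2887 = 5·556 + 107   →  a_2 = 5

5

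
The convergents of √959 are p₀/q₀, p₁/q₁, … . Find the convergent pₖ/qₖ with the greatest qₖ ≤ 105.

960/31

√959 = [30; 1, 29, 1, 60, …] (period length 4).
Convergents:
  p_0/q_0 = 30/1
  p_1/q_1 = 31/1
  p_2/q_2 = 929/30
  p_3/q_3 = 960/31
  p_4/q_4 = 58529/1890
q_3 = 31 ≤ 105 < 1890 = q_4, so the answer is 960/31.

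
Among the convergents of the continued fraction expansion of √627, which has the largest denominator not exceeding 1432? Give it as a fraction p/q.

31325/1251

√627 = [25; 25, 50, …] (period length 2).
Convergents:
  p_0/q_0 = 25/1
  p_1/q_1 = 626/25
  p_2/q_2 = 31325/1251
  p_3/q_3 = 783751/31300
q_2 = 1251 ≤ 1432 < 31300 = q_3, so the answer is 31325/1251.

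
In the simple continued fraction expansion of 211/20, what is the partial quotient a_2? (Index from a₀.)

211 = 10·20 + 11   →  a_0 = 10
20 = 1·11 + 9   →  a_1 = 1
11 = 1·9 + 2   →  a_2 = 1

1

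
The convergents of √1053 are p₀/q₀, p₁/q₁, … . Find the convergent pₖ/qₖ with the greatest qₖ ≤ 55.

√1053 = [32; 2, 4, 2, 64, …] (period length 4).
Convergents:
  p_0/q_0 = 32/1
  p_1/q_1 = 65/2
  p_2/q_2 = 292/9
  p_3/q_3 = 649/20
  p_4/q_4 = 41828/1289
q_3 = 20 ≤ 55 < 1289 = q_4, so the answer is 649/20.

649/20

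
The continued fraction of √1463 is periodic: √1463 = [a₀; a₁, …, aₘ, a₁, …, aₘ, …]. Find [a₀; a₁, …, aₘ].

a₀ = ⌊√1463⌋ = 38.
With m₀=0, d₀=1 and mₖ₊₁ = dₖaₖ − mₖ, dₖ₊₁ = (n − mₖ₊₁²)/dₖ, aₖ₊₁ = ⌊(a₀+mₖ₊₁)/dₖ₊₁⌋:
  k=1: m=38, d=19, a=4
  k=2: m=38, d=1, a=76
d=1 and a=2a₀=76 at k=2, so the next step gives (m, d) = (38, 19) again — its k=1 value — and the period has length 2.

[38; 4, 76]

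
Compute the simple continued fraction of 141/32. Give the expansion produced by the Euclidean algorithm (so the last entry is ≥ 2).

141 = 4×32 + 13
32 = 2×13 + 6
13 = 2×6 + 1
6 = 6×1 + 0  (stop)
So 141/32 = [4; 2, 2, 6].

[4; 2, 2, 6]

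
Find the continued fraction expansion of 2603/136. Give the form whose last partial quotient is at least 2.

[19; 7, 6, 3]

2603 = 19×136 + 19
136 = 7×19 + 3
19 = 6×3 + 1
3 = 3×1 + 0  (stop)
So 2603/136 = [19; 7, 6, 3].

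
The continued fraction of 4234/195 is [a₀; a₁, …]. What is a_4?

4234 = 21·195 + 139   →  a_0 = 21
195 = 1·139 + 56   →  a_1 = 1
139 = 2·56 + 27   →  a_2 = 2
56 = 2·27 + 2   →  a_3 = 2
27 = 13·2 + 1   →  a_4 = 13

13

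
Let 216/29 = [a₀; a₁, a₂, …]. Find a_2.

216 = 7·29 + 13   →  a_0 = 7
29 = 2·13 + 3   →  a_1 = 2
13 = 4·3 + 1   →  a_2 = 4

4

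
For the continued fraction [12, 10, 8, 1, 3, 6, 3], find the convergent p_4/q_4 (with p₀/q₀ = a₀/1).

4283/354

Using pₖ = aₖpₖ₋₁ + pₖ₋₂, qₖ = aₖqₖ₋₁ + qₖ₋₂ (with p₋₁=1, p₋₂=0, q₋₁=0, q₋₂=1):
  k=0: a=12, p=12, q=1
  k=1: a=10, p=121, q=10
  k=2: a=8, p=980, q=81
  k=3: a=1, p=1101, q=91
  k=4: a=3, p=4283, q=354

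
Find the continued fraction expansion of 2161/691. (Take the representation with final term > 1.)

2161 = 3*691 + 88
691 = 7*88 + 75
88 = 1*75 + 13
75 = 5*13 + 10
13 = 1*10 + 3
10 = 3*3 + 1
3 = 3*1 + 0  (stop)
So 2161/691 = [3; 7, 1, 5, 1, 3, 3].

[3; 7, 1, 5, 1, 3, 3]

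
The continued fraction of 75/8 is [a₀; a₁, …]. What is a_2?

1

75 = 9·8 + 3   →  a_0 = 9
8 = 2·3 + 2   →  a_1 = 2
3 = 1·2 + 1   →  a_2 = 1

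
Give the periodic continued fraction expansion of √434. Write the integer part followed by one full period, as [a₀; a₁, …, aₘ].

a₀ = ⌊√434⌋ = 20.
With m₀=0, d₀=1 and mₖ₊₁ = dₖaₖ − mₖ, dₖ₊₁ = (n − mₖ₊₁²)/dₖ, aₖ₊₁ = ⌊(a₀+mₖ₊₁)/dₖ₊₁⌋:
  k=1: m=20, d=34, a=1
  k=2: m=14, d=7, a=4
  k=3: m=14, d=34, a=1
  k=4: m=20, d=1, a=40
d=1 and a=2a₀=40 at k=4, so the next step gives (m, d) = (20, 34) again — its k=1 value — and the period has length 4.

[20; 1, 4, 1, 40]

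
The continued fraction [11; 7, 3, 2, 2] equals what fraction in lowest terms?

1381/124

Fold from the inside: start with 2/1.
  2 + 1/2 = 5/2
  3 + 2/5 = 17/5
  7 + 5/17 = 124/17
  11 + 17/124 = 1381/124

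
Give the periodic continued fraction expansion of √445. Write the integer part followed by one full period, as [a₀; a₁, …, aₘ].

[21; 10, 1, 1, 10, 42]

a₀ = ⌊√445⌋ = 21.
With m₀=0, d₀=1 and mₖ₊₁ = dₖaₖ − mₖ, dₖ₊₁ = (n − mₖ₊₁²)/dₖ, aₖ₊₁ = ⌊(a₀+mₖ₊₁)/dₖ₊₁⌋:
  k=1: m=21, d=4, a=10
  k=2: m=19, d=21, a=1
  k=3: m=2, d=21, a=1
  k=4: m=19, d=4, a=10
  k=5: m=21, d=1, a=42
d=1 and a=2a₀=42 at k=5, so the next step gives (m, d) = (21, 4) again — its k=1 value — and the period has length 5.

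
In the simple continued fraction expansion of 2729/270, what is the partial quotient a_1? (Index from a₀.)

9

2729 = 10·270 + 29   →  a_0 = 10
270 = 9·29 + 9   →  a_1 = 9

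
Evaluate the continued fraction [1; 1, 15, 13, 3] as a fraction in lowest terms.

Fold from the inside: start with 3/1.
  13 + 1/3 = 40/3
  15 + 3/40 = 603/40
  1 + 40/603 = 643/603
  1 + 603/643 = 1246/643

1246/643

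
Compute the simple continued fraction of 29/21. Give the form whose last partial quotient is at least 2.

[1; 2, 1, 1, 1, 2]

29 = 1×21 + 8
21 = 2×8 + 5
8 = 1×5 + 3
5 = 1×3 + 2
3 = 1×2 + 1
2 = 2×1 + 0  (stop)
So 29/21 = [1; 2, 1, 1, 1, 2].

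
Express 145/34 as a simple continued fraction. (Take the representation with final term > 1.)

145 = 4×34 + 9
34 = 3×9 + 7
9 = 1×7 + 2
7 = 3×2 + 1
2 = 2×1 + 0  (stop)
So 145/34 = [4; 3, 1, 3, 2].

[4; 3, 1, 3, 2]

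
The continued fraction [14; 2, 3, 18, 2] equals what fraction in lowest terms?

3795/263

Fold from the inside: start with 2/1.
  18 + 1/2 = 37/2
  3 + 2/37 = 113/37
  2 + 37/113 = 263/113
  14 + 113/263 = 3795/263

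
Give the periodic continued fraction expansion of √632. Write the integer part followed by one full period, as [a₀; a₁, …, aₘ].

a₀ = ⌊√632⌋ = 25.
With m₀=0, d₀=1 and mₖ₊₁ = dₖaₖ − mₖ, dₖ₊₁ = (n − mₖ₊₁²)/dₖ, aₖ₊₁ = ⌊(a₀+mₖ₊₁)/dₖ₊₁⌋:
  k=1: m=25, d=7, a=7
  k=2: m=24, d=8, a=6
  k=3: m=24, d=7, a=7
  k=4: m=25, d=1, a=50
d=1 and a=2a₀=50 at k=4, so the next step gives (m, d) = (25, 7) again — its k=1 value — and the period has length 4.

[25; 7, 6, 7, 50]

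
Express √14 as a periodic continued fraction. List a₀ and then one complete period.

a₀ = ⌊√14⌋ = 3.

[3; 1, 2, 1, 6]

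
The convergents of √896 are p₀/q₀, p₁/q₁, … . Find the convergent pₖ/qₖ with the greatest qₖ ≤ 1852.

26910/899

√896 = [29; 1, 13, 1, 58, …] (period length 4).
Convergents:
  p_0/q_0 = 29/1
  p_1/q_1 = 30/1
  p_2/q_2 = 419/14
  p_3/q_3 = 449/15
  p_4/q_4 = 26461/884
  p_5/q_5 = 26910/899
  p_6/q_6 = 376291/12571
q_5 = 899 ≤ 1852 < 12571 = q_6, so the answer is 26910/899.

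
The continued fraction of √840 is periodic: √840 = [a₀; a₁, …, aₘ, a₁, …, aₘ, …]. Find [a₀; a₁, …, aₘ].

a₀ = ⌊√840⌋ = 28.

[28; 1, 56]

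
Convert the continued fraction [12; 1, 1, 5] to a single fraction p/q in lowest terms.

Fold from the inside: start with 5/1.
  1 + 1/5 = 6/5
  1 + 5/6 = 11/6
  12 + 6/11 = 138/11

138/11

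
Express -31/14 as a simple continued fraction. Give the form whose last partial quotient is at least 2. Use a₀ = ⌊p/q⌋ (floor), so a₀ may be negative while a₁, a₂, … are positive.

-31 = -3·14 + 11
14 = 1·11 + 3
11 = 3·3 + 2
3 = 1·2 + 1
2 = 2·1 + 0  (stop)
So -31/14 = [-3; 1, 3, 1, 2].

[-3; 1, 3, 1, 2]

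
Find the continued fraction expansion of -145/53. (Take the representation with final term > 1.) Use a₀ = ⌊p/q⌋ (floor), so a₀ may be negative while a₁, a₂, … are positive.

[-3; 3, 1, 3, 1, 2]

-145 = -3*53 + 14
53 = 3*14 + 11
14 = 1*11 + 3
11 = 3*3 + 2
3 = 1*2 + 1
2 = 2*1 + 0  (stop)
So -145/53 = [-3; 3, 1, 3, 1, 2].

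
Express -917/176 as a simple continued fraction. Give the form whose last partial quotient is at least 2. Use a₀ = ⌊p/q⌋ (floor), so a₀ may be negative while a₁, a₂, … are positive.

-917 = -6*176 + 139
176 = 1*139 + 37
139 = 3*37 + 28
37 = 1*28 + 9
28 = 3*9 + 1
9 = 9*1 + 0  (stop)
So -917/176 = [-6; 1, 3, 1, 3, 9].

[-6; 1, 3, 1, 3, 9]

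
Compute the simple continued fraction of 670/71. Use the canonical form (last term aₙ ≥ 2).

[9; 2, 3, 2, 4]

670 = 9*71 + 31
71 = 2*31 + 9
31 = 3*9 + 4
9 = 2*4 + 1
4 = 4*1 + 0  (stop)
So 670/71 = [9; 2, 3, 2, 4].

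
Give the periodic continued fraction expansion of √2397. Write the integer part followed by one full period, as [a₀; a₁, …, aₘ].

[48; 1, 23, 2, 23, 1, 96]

a₀ = ⌊√2397⌋ = 48.
With m₀=0, d₀=1 and mₖ₊₁ = dₖaₖ − mₖ, dₖ₊₁ = (n − mₖ₊₁²)/dₖ, aₖ₊₁ = ⌊(a₀+mₖ₊₁)/dₖ₊₁⌋:
  k=1: m=48, d=93, a=1
  k=2: m=45, d=4, a=23
  k=3: m=47, d=47, a=2
  k=4: m=47, d=4, a=23
  k=5: m=45, d=93, a=1
  k=6: m=48, d=1, a=96
d=1 and a=2a₀=96 at k=6, so the next step gives (m, d) = (48, 93) again — its k=1 value — and the period has length 6.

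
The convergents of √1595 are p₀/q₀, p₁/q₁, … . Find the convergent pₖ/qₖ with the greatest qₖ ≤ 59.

√1595 = [39; 1, 14, 1, 78, …] (period length 4).
Convergents:
  p_0/q_0 = 39/1
  p_1/q_1 = 40/1
  p_2/q_2 = 599/15
  p_3/q_3 = 639/16
  p_4/q_4 = 50441/1263
q_3 = 16 ≤ 59 < 1263 = q_4, so the answer is 639/16.

639/16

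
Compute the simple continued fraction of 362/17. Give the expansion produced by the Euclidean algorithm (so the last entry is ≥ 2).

[21; 3, 2, 2]

362 = 21×17 + 5
17 = 3×5 + 2
5 = 2×2 + 1
2 = 2×1 + 0  (stop)
So 362/17 = [21; 3, 2, 2].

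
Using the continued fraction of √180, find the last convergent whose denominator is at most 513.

√180 = [13; 2, 2, 2, 26, …] (period length 4).
Convergents:
  p_0/q_0 = 13/1
  p_1/q_1 = 27/2
  p_2/q_2 = 67/5
  p_3/q_3 = 161/12
  p_4/q_4 = 4253/317
  p_5/q_5 = 8667/646
q_4 = 317 ≤ 513 < 646 = q_5, so the answer is 4253/317.

4253/317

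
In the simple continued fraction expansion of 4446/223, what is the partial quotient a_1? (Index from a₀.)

4446 = 19·223 + 209   →  a_0 = 19
223 = 1·209 + 14   →  a_1 = 1

1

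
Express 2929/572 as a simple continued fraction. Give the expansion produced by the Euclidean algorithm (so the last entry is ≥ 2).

2929 = 5·572 + 69
572 = 8·69 + 20
69 = 3·20 + 9
20 = 2·9 + 2
9 = 4·2 + 1
2 = 2·1 + 0  (stop)
So 2929/572 = [5; 8, 3, 2, 4, 2].

[5; 8, 3, 2, 4, 2]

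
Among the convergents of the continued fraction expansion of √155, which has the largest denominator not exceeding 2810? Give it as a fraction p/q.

√155 = [12; 2, 4, 2, 24, …] (period length 4).
Convergents:
  p_0/q_0 = 12/1
  p_1/q_1 = 25/2
  p_2/q_2 = 112/9
  p_3/q_3 = 249/20
  p_4/q_4 = 6088/489
  p_5/q_5 = 12425/998
  p_6/q_6 = 55788/4481
q_5 = 998 ≤ 2810 < 4481 = q_6, so the answer is 12425/998.

12425/998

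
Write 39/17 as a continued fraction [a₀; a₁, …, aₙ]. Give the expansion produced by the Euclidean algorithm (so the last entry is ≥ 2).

[2; 3, 2, 2]

39 = 2×17 + 5
17 = 3×5 + 2
5 = 2×2 + 1
2 = 2×1 + 0  (stop)
So 39/17 = [2; 3, 2, 2].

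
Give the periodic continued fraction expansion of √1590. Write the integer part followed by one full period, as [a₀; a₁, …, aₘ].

[39; 1, 6, 1, 78]

a₀ = ⌊√1590⌋ = 39.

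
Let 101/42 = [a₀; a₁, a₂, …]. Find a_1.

101 = 2·42 + 17   →  a_0 = 2
42 = 2·17 + 8   →  a_1 = 2

2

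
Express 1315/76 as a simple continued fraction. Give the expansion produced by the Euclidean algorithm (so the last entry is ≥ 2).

[17; 3, 3, 3, 2]

1315 = 17*76 + 23
76 = 3*23 + 7
23 = 3*7 + 2
7 = 3*2 + 1
2 = 2*1 + 0  (stop)
So 1315/76 = [17; 3, 3, 3, 2].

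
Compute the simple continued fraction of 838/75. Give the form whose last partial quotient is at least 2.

838 = 11×75 + 13
75 = 5×13 + 10
13 = 1×10 + 3
10 = 3×3 + 1
3 = 3×1 + 0  (stop)
So 838/75 = [11; 5, 1, 3, 3].

[11; 5, 1, 3, 3]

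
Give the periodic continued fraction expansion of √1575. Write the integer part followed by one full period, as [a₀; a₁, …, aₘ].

a₀ = ⌊√1575⌋ = 39.

[39; 1, 2, 5, 2, 1, 78]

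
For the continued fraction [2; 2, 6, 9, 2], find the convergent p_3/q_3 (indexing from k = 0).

293/119

Using pₖ = aₖpₖ₋₁ + pₖ₋₂, qₖ = aₖqₖ₋₁ + qₖ₋₂ (with p₋₁=1, p₋₂=0, q₋₁=0, q₋₂=1):
  k=0: a=2, p=2, q=1
  k=1: a=2, p=5, q=2
  k=2: a=6, p=32, q=13
  k=3: a=9, p=293, q=119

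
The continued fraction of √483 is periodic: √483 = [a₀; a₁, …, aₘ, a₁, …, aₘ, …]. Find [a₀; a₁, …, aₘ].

a₀ = ⌊√483⌋ = 21.
With m₀=0, d₀=1 and mₖ₊₁ = dₖaₖ − mₖ, dₖ₊₁ = (n − mₖ₊₁²)/dₖ, aₖ₊₁ = ⌊(a₀+mₖ₊₁)/dₖ₊₁⌋:
  k=1: m=21, d=42, a=1
  k=2: m=21, d=1, a=42
d=1 and a=2a₀=42 at k=2, so the next step gives (m, d) = (21, 42) again — its k=1 value — and the period has length 2.

[21; 1, 42]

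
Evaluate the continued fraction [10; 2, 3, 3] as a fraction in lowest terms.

240/23

Using pₖ = aₖpₖ₋₁ + pₖ₋₂ and qₖ = aₖqₖ₋₁ + qₖ₋₂:
  k=0: a=10, p=10, q=1
  k=1: a=2, p=21, q=2
  k=2: a=3, p=73, q=7
  k=3: a=3, p=240, q=23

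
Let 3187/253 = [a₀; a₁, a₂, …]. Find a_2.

3187 = 12·253 + 151   →  a_0 = 12
253 = 1·151 + 102   →  a_1 = 1
151 = 1·102 + 49   →  a_2 = 1

1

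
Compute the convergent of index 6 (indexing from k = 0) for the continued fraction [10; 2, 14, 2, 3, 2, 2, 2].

12213/1165

Using pₖ = aₖpₖ₋₁ + pₖ₋₂, qₖ = aₖqₖ₋₁ + qₖ₋₂ (with p₋₁=1, p₋₂=0, q₋₁=0, q₋₂=1):
  k=0: a=10, p=10, q=1
  k=1: a=2, p=21, q=2
  k=2: a=14, p=304, q=29
  k=3: a=2, p=629, q=60
  k=4: a=3, p=2191, q=209
  k=5: a=2, p=5011, q=478
  k=6: a=2, p=12213, q=1165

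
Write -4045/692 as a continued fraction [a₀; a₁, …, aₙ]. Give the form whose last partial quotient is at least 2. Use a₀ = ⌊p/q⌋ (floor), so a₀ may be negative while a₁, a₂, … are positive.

-4045 = -6×692 + 107
692 = 6×107 + 50
107 = 2×50 + 7
50 = 7×7 + 1
7 = 7×1 + 0  (stop)
So -4045/692 = [-6; 6, 2, 7, 7].

[-6; 6, 2, 7, 7]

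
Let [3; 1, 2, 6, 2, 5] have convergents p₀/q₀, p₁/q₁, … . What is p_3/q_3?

Using pₖ = aₖpₖ₋₁ + pₖ₋₂, qₖ = aₖqₖ₋₁ + qₖ₋₂ (with p₋₁=1, p₋₂=0, q₋₁=0, q₋₂=1):
  k=0: a=3, p=3, q=1
  k=1: a=1, p=4, q=1
  k=2: a=2, p=11, q=3
  k=3: a=6, p=70, q=19

70/19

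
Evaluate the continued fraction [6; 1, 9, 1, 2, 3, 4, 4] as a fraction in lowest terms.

Using pₖ = aₖpₖ₋₁ + pₖ₋₂ and qₖ = aₖqₖ₋₁ + qₖ₋₂:
  k=0: a=6, p=6, q=1
  k=1: a=1, p=7, q=1
  k=2: a=9, p=69, q=10
  k=3: a=1, p=76, q=11
  k=4: a=2, p=221, q=32
  k=5: a=3, p=739, q=107
  k=6: a=4, p=3177, q=460
  k=7: a=4, p=13447, q=1947

13447/1947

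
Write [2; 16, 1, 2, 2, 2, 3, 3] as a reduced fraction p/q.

Fold from the inside: start with 3/1.
  3 + 1/3 = 10/3
  2 + 3/10 = 23/10
  2 + 10/23 = 56/23
  2 + 23/56 = 135/56
  1 + 56/135 = 191/135
  16 + 135/191 = 3191/191
  2 + 191/3191 = 6573/3191

6573/3191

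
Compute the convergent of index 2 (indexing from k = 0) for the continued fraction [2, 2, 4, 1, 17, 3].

22/9

Using pₖ = aₖpₖ₋₁ + pₖ₋₂, qₖ = aₖqₖ₋₁ + qₖ₋₂ (with p₋₁=1, p₋₂=0, q₋₁=0, q₋₂=1):
  k=0: a=2, p=2, q=1
  k=1: a=2, p=5, q=2
  k=2: a=4, p=22, q=9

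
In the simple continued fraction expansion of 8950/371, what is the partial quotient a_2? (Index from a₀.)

15

8950 = 24·371 + 46   →  a_0 = 24
371 = 8·46 + 3   →  a_1 = 8
46 = 15·3 + 1   →  a_2 = 15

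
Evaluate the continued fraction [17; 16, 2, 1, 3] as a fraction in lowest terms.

3071/180

Using pₖ = aₖpₖ₋₁ + pₖ₋₂ and qₖ = aₖqₖ₋₁ + qₖ₋₂:
  k=0: a=17, p=17, q=1
  k=1: a=16, p=273, q=16
  k=2: a=2, p=563, q=33
  k=3: a=1, p=836, q=49
  k=4: a=3, p=3071, q=180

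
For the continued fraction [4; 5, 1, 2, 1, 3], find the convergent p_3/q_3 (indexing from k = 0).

Using pₖ = aₖpₖ₋₁ + pₖ₋₂, qₖ = aₖqₖ₋₁ + qₖ₋₂ (with p₋₁=1, p₋₂=0, q₋₁=0, q₋₂=1):
  k=0: a=4, p=4, q=1
  k=1: a=5, p=21, q=5
  k=2: a=1, p=25, q=6
  k=3: a=2, p=71, q=17

71/17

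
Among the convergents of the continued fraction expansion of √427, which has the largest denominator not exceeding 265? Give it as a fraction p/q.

√427 = [20; 1, 1, 1, 40, …] (period length 4).
Convergents:
  p_0/q_0 = 20/1
  p_1/q_1 = 21/1
  p_2/q_2 = 41/2
  p_3/q_3 = 62/3
  p_4/q_4 = 2521/122
  p_5/q_5 = 2583/125
  p_6/q_6 = 5104/247
  p_7/q_7 = 7687/372
q_6 = 247 ≤ 265 < 372 = q_7, so the answer is 5104/247.

5104/247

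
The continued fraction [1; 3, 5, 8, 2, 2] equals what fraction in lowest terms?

902/687

Using pₖ = aₖpₖ₋₁ + pₖ₋₂ and qₖ = aₖqₖ₋₁ + qₖ₋₂:
  k=0: a=1, p=1, q=1
  k=1: a=3, p=4, q=3
  k=2: a=5, p=21, q=16
  k=3: a=8, p=172, q=131
  k=4: a=2, p=365, q=278
  k=5: a=2, p=902, q=687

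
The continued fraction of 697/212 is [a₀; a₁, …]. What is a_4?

1

697 = 3·212 + 61   →  a_0 = 3
212 = 3·61 + 29   →  a_1 = 3
61 = 2·29 + 3   →  a_2 = 2
29 = 9·3 + 2   →  a_3 = 9
3 = 1·2 + 1   →  a_4 = 1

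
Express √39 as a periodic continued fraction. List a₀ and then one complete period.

a₀ = ⌊√39⌋ = 6.

[6; 4, 12]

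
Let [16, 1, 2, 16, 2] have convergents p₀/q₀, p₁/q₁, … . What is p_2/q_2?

Using pₖ = aₖpₖ₋₁ + pₖ₋₂, qₖ = aₖqₖ₋₁ + qₖ₋₂ (with p₋₁=1, p₋₂=0, q₋₁=0, q₋₂=1):
  k=0: a=16, p=16, q=1
  k=1: a=1, p=17, q=1
  k=2: a=2, p=50, q=3

50/3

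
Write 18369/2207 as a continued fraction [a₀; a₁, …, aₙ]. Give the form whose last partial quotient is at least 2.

18369 = 8*2207 + 713
2207 = 3*713 + 68
713 = 10*68 + 33
68 = 2*33 + 2
33 = 16*2 + 1
2 = 2*1 + 0  (stop)
So 18369/2207 = [8; 3, 10, 2, 16, 2].

[8; 3, 10, 2, 16, 2]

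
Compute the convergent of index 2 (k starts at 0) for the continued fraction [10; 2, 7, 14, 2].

Using pₖ = aₖpₖ₋₁ + pₖ₋₂, qₖ = aₖqₖ₋₁ + qₖ₋₂ (with p₋₁=1, p₋₂=0, q₋₁=0, q₋₂=1):
  k=0: a=10, p=10, q=1
  k=1: a=2, p=21, q=2
  k=2: a=7, p=157, q=15

157/15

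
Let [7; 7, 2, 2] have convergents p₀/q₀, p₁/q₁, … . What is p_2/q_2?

Using pₖ = aₖpₖ₋₁ + pₖ₋₂, qₖ = aₖqₖ₋₁ + qₖ₋₂ (with p₋₁=1, p₋₂=0, q₋₁=0, q₋₂=1):
  k=0: a=7, p=7, q=1
  k=1: a=7, p=50, q=7
  k=2: a=2, p=107, q=15

107/15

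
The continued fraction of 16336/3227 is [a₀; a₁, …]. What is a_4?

1

16336 = 5·3227 + 201   →  a_0 = 5
3227 = 16·201 + 11   →  a_1 = 16
201 = 18·11 + 3   →  a_2 = 18
11 = 3·3 + 2   →  a_3 = 3
3 = 1·2 + 1   →  a_4 = 1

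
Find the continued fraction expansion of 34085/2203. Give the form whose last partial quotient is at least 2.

34085 = 15*2203 + 1040
2203 = 2*1040 + 123
1040 = 8*123 + 56
123 = 2*56 + 11
56 = 5*11 + 1
11 = 11*1 + 0  (stop)
So 34085/2203 = [15; 2, 8, 2, 5, 11].

[15; 2, 8, 2, 5, 11]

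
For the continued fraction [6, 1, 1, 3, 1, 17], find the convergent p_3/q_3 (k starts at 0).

46/7

Using pₖ = aₖpₖ₋₁ + pₖ₋₂, qₖ = aₖqₖ₋₁ + qₖ₋₂ (with p₋₁=1, p₋₂=0, q₋₁=0, q₋₂=1):
  k=0: a=6, p=6, q=1
  k=1: a=1, p=7, q=1
  k=2: a=1, p=13, q=2
  k=3: a=3, p=46, q=7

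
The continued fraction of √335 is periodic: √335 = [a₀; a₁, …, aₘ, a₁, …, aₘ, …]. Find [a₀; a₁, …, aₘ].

[18; 3, 3, 3, 36]

a₀ = ⌊√335⌋ = 18.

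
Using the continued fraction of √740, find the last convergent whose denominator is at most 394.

√740 = [27; 4, 1, 12, 1, 4, 54, …] (period length 6).
Convergents:
  p_0/q_0 = 27/1
  p_1/q_1 = 109/4
  p_2/q_2 = 136/5
  p_3/q_3 = 1741/64
  p_4/q_4 = 1877/69
  p_5/q_5 = 9249/340
  p_6/q_6 = 501323/18429
q_5 = 340 ≤ 394 < 18429 = q_6, so the answer is 9249/340.

9249/340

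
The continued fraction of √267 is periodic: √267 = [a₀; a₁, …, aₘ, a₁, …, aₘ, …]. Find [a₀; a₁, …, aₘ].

a₀ = ⌊√267⌋ = 16.

[16; 2, 1, 15, 1, 2, 32]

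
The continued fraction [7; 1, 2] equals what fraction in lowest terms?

23/3

Using pₖ = aₖpₖ₋₁ + pₖ₋₂ and qₖ = aₖqₖ₋₁ + qₖ₋₂:
  k=0: a=7, p=7, q=1
  k=1: a=1, p=8, q=1
  k=2: a=2, p=23, q=3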